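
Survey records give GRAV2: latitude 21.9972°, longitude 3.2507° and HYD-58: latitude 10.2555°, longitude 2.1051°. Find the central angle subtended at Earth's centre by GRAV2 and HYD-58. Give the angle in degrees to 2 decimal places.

11.79°

Δφ = -11.7417°,  Δλ = -1.1456°
a = sin²(Δφ/2) + cos φ₁ cos φ₂ sin²(Δλ/2) = 0.010554
c = 2·arcsin(√a) = 0.205826 rad = 11.7929°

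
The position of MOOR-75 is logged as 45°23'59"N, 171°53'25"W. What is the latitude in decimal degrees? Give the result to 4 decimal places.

45.3997°N

45° + 23′/60 + 59″/3600 = 45 + 0.38333 + 0.01639 = 45.3997°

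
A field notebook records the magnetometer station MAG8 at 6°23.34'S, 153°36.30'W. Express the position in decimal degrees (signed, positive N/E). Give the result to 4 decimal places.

-6.3890°, -153.6050°

lat: 6.3890° S → -6.3890°
lon: 153.6050° W → -153.6050°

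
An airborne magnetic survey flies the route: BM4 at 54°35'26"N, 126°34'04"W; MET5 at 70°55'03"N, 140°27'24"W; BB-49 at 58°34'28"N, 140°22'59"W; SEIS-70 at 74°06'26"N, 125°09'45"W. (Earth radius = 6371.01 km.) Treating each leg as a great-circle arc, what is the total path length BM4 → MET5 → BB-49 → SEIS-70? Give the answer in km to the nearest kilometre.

BM4: φ = +54.59056°, λ = -126.56778°
MET5: φ = +70.91750°, λ = -140.45667°
BB-49: φ = +58.57444°, λ = -140.38306°
SEIS-70: φ = +74.10722°, λ = -125.16250°
BM4→MET5: c = 0.304040 rad, d = 1937.04 km
MET5→BB-49: c = 0.215428 rad, d = 1372.49 km
BB-49→SEIS-70: c = 0.289211 rad, d = 1842.57 km
Total = 1937.04 + 1372.49 + 1842.57 = 5152.10 km

5152 km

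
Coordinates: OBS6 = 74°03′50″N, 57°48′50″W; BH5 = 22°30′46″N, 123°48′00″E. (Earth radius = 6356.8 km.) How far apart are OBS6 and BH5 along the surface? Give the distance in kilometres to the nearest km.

9255 km

OBS6: φ = +74.06389°, λ = -57.81389°
BH5: φ = +22.51278°, λ = +123.80000°
Δφ = -51.5511°,  Δλ = -178.3861°
a = sin²(Δφ/2) + cos φ₁ cos φ₂ sin²(Δλ/2) = 0.442683
c = 2·arcsin(√a) = 1.455911 rad = 83.4175°
d = R·c = 6356.8 × 1.455911 = 9254.9 km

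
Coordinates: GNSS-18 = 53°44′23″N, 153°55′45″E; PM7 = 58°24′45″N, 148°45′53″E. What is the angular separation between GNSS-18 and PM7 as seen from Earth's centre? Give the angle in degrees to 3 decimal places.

5.487°

GNSS-18: φ = +53.73972°, λ = +153.92917°
PM7: φ = +58.41250°, λ = +148.76472°
Δφ = 4.6728°,  Δλ = -5.1644°
a = sin²(Δφ/2) + cos φ₁ cos φ₂ sin²(Δλ/2) = 0.002291
c = 2·arcsin(√a) = 0.095760 rad = 5.4866°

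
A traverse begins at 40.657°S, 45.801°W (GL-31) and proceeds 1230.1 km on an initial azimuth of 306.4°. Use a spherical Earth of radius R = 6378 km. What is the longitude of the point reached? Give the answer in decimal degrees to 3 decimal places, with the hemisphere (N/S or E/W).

56.473°W

δ = d/R = 1230.1/6378 = 0.192866 rad
φ₂ = arcsin(sin φ₁ cos δ + cos φ₁ sin δ cos θ)
   = arcsin(-0.65153·0.98146 + 0.75862·0.19167·0.59342) = -33.58419°
λ₂ = λ₁ + atan2(sin θ sin δ cos φ₁, cos δ − sin φ₁ sin φ₂) = -56.47315°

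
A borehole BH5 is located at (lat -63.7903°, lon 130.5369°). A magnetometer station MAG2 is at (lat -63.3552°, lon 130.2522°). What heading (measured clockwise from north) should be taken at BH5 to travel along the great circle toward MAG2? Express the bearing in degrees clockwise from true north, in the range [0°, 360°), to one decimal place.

Δλ = -0.2847°
y = sin Δλ · cos φ₂ = -0.002228
x = cos φ₁ sin φ₂ − sin φ₁ cos φ₂ cos Δλ = 0.007589
θ = atan2(y, x) = -16.3640° → 343.6360° (mod 360°)

343.6°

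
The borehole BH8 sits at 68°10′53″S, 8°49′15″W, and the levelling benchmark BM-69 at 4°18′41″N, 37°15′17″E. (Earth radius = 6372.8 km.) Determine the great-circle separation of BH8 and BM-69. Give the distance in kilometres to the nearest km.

BH8: φ = -68.18139°, λ = -8.82083°
BM-69: φ = +4.31139°, λ = +37.25472°
Δφ = 72.4928°,  Δλ = 46.0756°
a = sin²(Δφ/2) + cos φ₁ cos φ₂ sin²(Δλ/2) = 0.406345
c = 2·arcsin(√a) = 1.382374 rad = 79.2042°
d = R·c = 6372.8 × 1.382374 = 8809.6 km

8810 km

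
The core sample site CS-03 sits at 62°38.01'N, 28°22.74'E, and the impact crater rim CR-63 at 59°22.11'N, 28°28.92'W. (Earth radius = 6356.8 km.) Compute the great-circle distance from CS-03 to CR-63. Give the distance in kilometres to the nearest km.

CS-03: φ = +62.63350°, λ = +28.37900°
CR-63: φ = +59.36850°, λ = -28.48200°
Δφ = -3.2650°,  Δλ = -56.8610°
a = sin²(Δφ/2) + cos φ₁ cos φ₂ sin²(Δλ/2) = 0.053899
c = 2·arcsin(√a) = 0.468601 rad = 26.8489°
d = R·c = 6356.8 × 0.468601 = 2978.8 km

2979 km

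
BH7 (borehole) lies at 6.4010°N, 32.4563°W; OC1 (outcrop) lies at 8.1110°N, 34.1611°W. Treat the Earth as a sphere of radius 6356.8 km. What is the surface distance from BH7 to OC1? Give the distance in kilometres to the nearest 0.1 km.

Δφ = 1.7100°,  Δλ = -1.7048°
a = sin²(Δφ/2) + cos φ₁ cos φ₂ sin²(Δλ/2) = 0.000440
c = 2·arcsin(√a) = 0.041975 rad = 2.4050°
d = R·c = 6356.8 × 0.041975 = 266.8 km

266.8 km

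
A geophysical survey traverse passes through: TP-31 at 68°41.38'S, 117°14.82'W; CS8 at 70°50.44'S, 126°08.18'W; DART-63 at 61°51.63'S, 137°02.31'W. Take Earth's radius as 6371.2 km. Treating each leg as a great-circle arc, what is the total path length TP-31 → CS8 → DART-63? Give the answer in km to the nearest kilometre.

TP-31: φ = -68.68967°, λ = -117.24700°
CS8: φ = -70.84067°, λ = -126.13633°
DART-63: φ = -61.86050°, λ = -137.03850°
TP-31→CS8: c = 0.065391 rad, d = 416.62 km
CS8→DART-63: c = 0.173719 rad, d = 1106.80 km
Total = 416.62 + 1106.80 = 1523.42 km

1523 km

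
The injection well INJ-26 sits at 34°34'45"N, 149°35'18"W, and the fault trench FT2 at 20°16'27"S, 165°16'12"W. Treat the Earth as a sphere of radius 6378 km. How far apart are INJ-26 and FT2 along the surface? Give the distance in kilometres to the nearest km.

INJ-26: φ = +34.57917°, λ = -149.58833°
FT2: φ = -20.27417°, λ = -165.27000°
Δφ = -54.8533°,  Δλ = -15.6817°
a = sin²(Δφ/2) + cos φ₁ cos φ₂ sin²(Δλ/2) = 0.226538
c = 2·arcsin(√a) = 0.992111 rad = 56.8438°
d = R·c = 6378 × 0.992111 = 6327.7 km

6328 km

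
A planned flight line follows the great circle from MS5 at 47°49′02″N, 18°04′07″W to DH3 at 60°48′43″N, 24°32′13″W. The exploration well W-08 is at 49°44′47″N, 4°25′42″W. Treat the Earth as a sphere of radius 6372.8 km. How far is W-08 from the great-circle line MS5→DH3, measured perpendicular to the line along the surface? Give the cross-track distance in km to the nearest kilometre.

1019 km

MS5: φ = +47.81722°, λ = -18.06861°
DH3: φ = +60.81194°, λ = -24.53694°
W-08: φ = +49.74639°, λ = -4.42833°
δ₁₃ = central angle MS5→W-08 = 0.160201 rad  (haversine)
θ₁₃ = bearing MS5→W-08 = 72.801°,  θ₁₂ = bearing MS5→DH3 = 346.404°
dₓₜ = R·arcsin(sin δ₁₃ · sin(θ₁₃ − θ₁₂)) = 6372.8·arcsin(0.15952·sin(-273.603°)) = 1018.896 km
|dₓₜ| = 1018.896 km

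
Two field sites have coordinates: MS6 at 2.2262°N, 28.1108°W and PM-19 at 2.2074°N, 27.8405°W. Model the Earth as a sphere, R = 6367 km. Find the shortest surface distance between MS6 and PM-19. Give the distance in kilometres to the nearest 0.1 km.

Δφ = -0.0188°,  Δλ = 0.2703°
a = sin²(Δφ/2) + cos φ₁ cos φ₂ sin²(Δλ/2) = 0.000006
c = 2·arcsin(√a) = 0.004725 rad = 0.2708°
d = R·c = 6367 × 0.004725 = 30.1 km

30.1 km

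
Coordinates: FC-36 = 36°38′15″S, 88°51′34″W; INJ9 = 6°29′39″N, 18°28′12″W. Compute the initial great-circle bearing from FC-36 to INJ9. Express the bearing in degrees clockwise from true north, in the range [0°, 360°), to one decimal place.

72.8°

FC-36: φ = -36.63750°, λ = -88.85944°
INJ9: φ = +6.49417°, λ = -18.47000°
Δλ = 70.3894°
y = sin Δλ · cos φ₂ = 0.935951
x = cos φ₁ sin φ₂ − sin φ₁ cos φ₂ cos Δλ = 0.289755
θ = atan2(y, x) = 72.7983° → 72.7983° (mod 360°)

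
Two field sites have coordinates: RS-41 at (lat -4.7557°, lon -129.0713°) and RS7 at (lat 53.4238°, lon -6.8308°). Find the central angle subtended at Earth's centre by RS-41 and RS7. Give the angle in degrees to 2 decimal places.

112.54°

Δφ = 58.1795°,  Δλ = 122.2405°
a = sin²(Δφ/2) + cos φ₁ cos φ₂ sin²(Δλ/2) = 0.691689
c = 2·arcsin(√a) = 1.964248 rad = 112.5431°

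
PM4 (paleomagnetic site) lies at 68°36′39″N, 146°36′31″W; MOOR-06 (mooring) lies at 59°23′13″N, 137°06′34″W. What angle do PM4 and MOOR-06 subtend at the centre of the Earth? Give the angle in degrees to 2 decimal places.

PM4: φ = +68.61083°, λ = -146.60861°
MOOR-06: φ = +59.38694°, λ = -137.10944°
Δφ = -9.2239°,  Δλ = 9.4992°
a = sin²(Δφ/2) + cos φ₁ cos φ₂ sin²(Δλ/2) = 0.007739
c = 2·arcsin(√a) = 0.176166 rad = 10.0935°

10.09°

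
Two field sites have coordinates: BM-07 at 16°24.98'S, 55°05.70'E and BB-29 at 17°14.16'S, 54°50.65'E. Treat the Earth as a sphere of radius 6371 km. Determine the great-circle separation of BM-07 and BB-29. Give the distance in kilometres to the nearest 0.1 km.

BM-07: φ = -16.41633°, λ = +55.09500°
BB-29: φ = -17.23600°, λ = +54.84417°
Δφ = -0.8197°,  Δλ = -0.2508°
a = sin²(Δφ/2) + cos φ₁ cos φ₂ sin²(Δλ/2) = 0.000056
c = 2·arcsin(√a) = 0.014907 rad = 0.8541°
d = R·c = 6371 × 0.014907 = 95.0 km

95.0 km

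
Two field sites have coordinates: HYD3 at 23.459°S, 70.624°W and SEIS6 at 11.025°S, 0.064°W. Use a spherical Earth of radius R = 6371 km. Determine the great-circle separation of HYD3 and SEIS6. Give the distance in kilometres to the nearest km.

7553 km

Δφ = 12.4340°,  Δλ = 70.5600°
a = sin²(Δφ/2) + cos φ₁ cos φ₂ sin²(Δλ/2) = 0.312097
c = 2·arcsin(√a) = 1.185530 rad = 67.9259°
d = R·c = 6371 × 1.185530 = 7553.0 km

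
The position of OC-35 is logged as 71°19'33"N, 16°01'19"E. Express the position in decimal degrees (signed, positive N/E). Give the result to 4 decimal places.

+71.3258°, +16.0219°

lat: 71.3258° N → +71.3258°
lon: 16.0219° E → +16.0219°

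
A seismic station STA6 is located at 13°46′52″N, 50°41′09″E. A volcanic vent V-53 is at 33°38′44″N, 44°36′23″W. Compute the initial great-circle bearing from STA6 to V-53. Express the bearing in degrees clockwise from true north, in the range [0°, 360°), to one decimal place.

303.9°

STA6: φ = +13.78111°, λ = +50.68583°
V-53: φ = +33.64556°, λ = -44.60639°
Δλ = -95.2922°
y = sin Δλ · cos φ₂ = -0.828932
x = cos φ₁ sin φ₂ − sin φ₁ cos φ₂ cos Δλ = 0.556395
θ = atan2(y, x) = -56.1297° → 303.8703° (mod 360°)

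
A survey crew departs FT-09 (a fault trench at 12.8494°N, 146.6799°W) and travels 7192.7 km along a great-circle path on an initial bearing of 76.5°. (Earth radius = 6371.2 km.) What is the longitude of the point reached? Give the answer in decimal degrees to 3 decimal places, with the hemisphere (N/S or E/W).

δ = d/R = 7192.7/6371.2 = 1.128940 rad
φ₂ = arcsin(sin φ₁ cos δ + cos φ₁ sin δ cos θ)
   = arcsin(0.22239·0.42762 + 0.97496·0.90396·0.23345) = 17.50796°
λ₂ = λ₁ + atan2(sin θ sin δ cos φ₁, cos δ − sin φ₁ sin φ₂) = -79.50705°

79.507°W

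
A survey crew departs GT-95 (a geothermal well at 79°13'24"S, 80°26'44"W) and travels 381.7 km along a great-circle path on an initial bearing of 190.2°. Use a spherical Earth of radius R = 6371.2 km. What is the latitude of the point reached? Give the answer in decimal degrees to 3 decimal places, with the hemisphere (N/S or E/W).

GT-95: φ = -79.22333°, λ = -80.44556°
δ = d/R = 381.7/6371.2 = 0.059910 rad
φ₂ = arcsin(sin φ₁ cos δ + cos φ₁ sin δ cos θ)
   = arcsin(-0.98236·0.99821 + 0.18698·0.05987·-0.98420) = -82.57705°
λ₂ = λ₁ + atan2(sin θ sin δ cos φ₁, cos δ − sin φ₁ sin φ₂) = -85.15311°

82.577°S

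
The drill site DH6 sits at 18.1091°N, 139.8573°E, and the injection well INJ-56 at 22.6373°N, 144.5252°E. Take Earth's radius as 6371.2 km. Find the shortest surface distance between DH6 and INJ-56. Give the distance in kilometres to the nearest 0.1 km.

700.1 km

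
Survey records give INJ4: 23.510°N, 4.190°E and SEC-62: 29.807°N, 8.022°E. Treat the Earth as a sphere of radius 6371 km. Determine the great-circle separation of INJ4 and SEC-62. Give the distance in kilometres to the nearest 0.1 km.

Δφ = 6.2970°,  Δλ = 3.8320°
a = sin²(Δφ/2) + cos φ₁ cos φ₂ sin²(Δλ/2) = 0.003906
c = 2·arcsin(√a) = 0.125079 rad = 7.1665°
d = R·c = 6371 × 0.125079 = 796.9 km

796.9 km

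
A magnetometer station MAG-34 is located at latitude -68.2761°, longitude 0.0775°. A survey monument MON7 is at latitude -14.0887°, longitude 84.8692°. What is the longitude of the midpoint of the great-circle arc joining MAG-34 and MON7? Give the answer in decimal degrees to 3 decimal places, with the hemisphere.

64.700°E

Bx = cos φ₂ cos Δλ = 0.088046,  By = cos φ₂ sin Δλ = 0.965915
φₘ = atan2(sin φ₁ + sin φ₂, √((cos φ₁ + Bx)² + By²)) = -47.63933°
λₘ = λ₁ + atan2(By, cos φ₁ + Bx) = 64.70025°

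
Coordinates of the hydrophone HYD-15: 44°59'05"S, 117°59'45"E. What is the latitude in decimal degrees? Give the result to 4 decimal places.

44.9847°S

44° + 59′/60 + 5″/3600 = 44 + 0.98333 + 0.00139 = 44.9847°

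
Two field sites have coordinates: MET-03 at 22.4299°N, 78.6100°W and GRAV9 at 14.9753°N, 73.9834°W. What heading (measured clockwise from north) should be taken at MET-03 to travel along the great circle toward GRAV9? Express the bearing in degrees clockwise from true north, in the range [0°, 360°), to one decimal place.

Δλ = 4.6266°
y = sin Δλ · cos φ₂ = 0.077922
x = cos φ₁ sin φ₂ − sin φ₁ cos φ₂ cos Δλ = -0.128540
θ = atan2(y, x) = 148.7753° → 148.7753° (mod 360°)

148.8°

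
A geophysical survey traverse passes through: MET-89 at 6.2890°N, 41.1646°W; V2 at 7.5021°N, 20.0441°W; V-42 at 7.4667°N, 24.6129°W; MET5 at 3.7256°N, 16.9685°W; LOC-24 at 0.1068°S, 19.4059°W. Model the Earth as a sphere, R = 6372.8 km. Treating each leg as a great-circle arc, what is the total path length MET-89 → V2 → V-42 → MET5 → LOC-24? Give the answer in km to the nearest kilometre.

MET-89→V2: c = 0.366531 rad, d = 2335.83 km
V2→V-42: c = 0.079063 rad, d = 503.85 km
V-42→MET5: c = 0.147947 rad, d = 942.84 km
MET5→LOC-24: c = 0.079254 rad, d = 505.07 km
Total = 2335.83 + 503.85 + 942.84 + 505.07 = 4287.59 km

4288 km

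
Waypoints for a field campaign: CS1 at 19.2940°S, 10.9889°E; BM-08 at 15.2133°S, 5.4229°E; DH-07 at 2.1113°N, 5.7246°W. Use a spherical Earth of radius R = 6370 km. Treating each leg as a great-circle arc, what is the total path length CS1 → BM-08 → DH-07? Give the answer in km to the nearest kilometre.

3028 km

CS1→BM-08: c = 0.116937 rad, d = 744.89 km
BM-08→DH-07: c = 0.358457 rad, d = 2283.37 km
Total = 744.89 + 2283.37 = 3028.26 km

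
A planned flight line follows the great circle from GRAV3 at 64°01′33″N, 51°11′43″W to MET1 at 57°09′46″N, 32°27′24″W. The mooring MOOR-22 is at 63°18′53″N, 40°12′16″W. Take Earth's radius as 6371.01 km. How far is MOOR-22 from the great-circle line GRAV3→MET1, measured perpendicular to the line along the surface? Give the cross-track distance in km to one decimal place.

230.3 km

GRAV3: φ = +64.02583°, λ = -51.19528°
MET1: φ = +57.16278°, λ = -32.45667°
MOOR-22: φ = +63.31472°, λ = -40.20444°
δ₁₃ = central angle GRAV3→MOOR-22 = 0.085871 rad  (haversine)
θ₁₃ = bearing GRAV3→MOOR-22 = 93.346°,  θ₁₂ = bearing GRAV3→MET1 = 118.264°
dₓₜ = R·arcsin(sin δ₁₃ · sin(θ₁₃ − θ₁₂)) = 6371.01·arcsin(0.08577·sin(-24.918°)) = -230.271 km
|dₓₜ| = 230.271 km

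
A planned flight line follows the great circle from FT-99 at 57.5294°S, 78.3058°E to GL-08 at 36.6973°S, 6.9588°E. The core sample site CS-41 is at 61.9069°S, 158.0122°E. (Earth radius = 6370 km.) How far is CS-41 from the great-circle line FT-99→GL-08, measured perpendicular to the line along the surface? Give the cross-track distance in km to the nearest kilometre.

δ₁₃ = central angle FT-99→CS-41 = 0.660892 rad  (haversine)
θ₁₃ = bearing FT-99→CS-41 = 130.990°,  θ₁₂ = bearing FT-99→GL-08 = 262.170°
dₓₜ = R·arcsin(sin δ₁₃ · sin(θ₁₃ − θ₁₂)) = 6370·arcsin(0.61382·sin(-131.180°)) = -3059.116 km
|dₓₜ| = 3059.116 km

3059 km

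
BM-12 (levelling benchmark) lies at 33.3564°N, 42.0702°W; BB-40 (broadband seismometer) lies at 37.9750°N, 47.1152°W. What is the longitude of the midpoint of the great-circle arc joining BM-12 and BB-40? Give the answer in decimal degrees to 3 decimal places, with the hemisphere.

Bx = cos φ₂ cos Δλ = 0.785225,  By = cos φ₂ sin Δλ = -0.069320
φₘ = atan2(sin φ₁ + sin φ₂, √((cos φ₁ + Bx)² + By²)) = 35.69199°
λₘ = λ₁ + atan2(By, cos φ₁ + Bx) = -44.51965°

44.520°W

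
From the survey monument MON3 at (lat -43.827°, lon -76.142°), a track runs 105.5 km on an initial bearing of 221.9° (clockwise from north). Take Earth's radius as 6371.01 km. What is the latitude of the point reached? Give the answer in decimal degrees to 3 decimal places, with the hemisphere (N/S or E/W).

δ = d/R = 105.5/6371.01 = 0.016559 rad
φ₂ = arcsin(sin φ₁ cos δ + cos φ₁ sin δ cos θ)
   = arcsin(-0.69248·0.99986 + 0.72143·0.01656·-0.74431) = -44.52977°
λ₂ = λ₁ + atan2(sin θ sin δ cos φ₁, cos δ − sin φ₁ sin φ₂) = -77.03082°

44.530°S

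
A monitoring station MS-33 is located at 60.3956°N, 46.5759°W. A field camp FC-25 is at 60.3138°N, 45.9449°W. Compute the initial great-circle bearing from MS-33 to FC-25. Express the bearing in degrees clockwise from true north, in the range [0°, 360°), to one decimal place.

Δλ = 0.6310°
y = sin Δλ · cos φ₂ = 0.005454
x = cos φ₁ sin φ₂ − sin φ₁ cos φ₂ cos Δλ = -0.001402
θ = atan2(y, x) = 104.4118° → 104.4118° (mod 360°)

104.4°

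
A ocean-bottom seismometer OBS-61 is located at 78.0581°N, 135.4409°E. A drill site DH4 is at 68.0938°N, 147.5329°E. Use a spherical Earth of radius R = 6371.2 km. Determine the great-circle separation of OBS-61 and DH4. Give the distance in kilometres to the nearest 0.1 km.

Δφ = -9.9643°,  Δλ = 12.0920°
a = sin²(Δφ/2) + cos φ₁ cos φ₂ sin²(Δλ/2) = 0.008399
c = 2·arcsin(√a) = 0.183545 rad = 10.5163°
d = R·c = 6371.2 × 0.183545 = 1169.4 km

1169.4 km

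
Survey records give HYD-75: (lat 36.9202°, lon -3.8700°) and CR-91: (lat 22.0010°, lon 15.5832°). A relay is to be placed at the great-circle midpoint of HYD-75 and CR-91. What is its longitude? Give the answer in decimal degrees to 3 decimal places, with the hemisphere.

Bx = cos φ₂ cos Δλ = 0.874248,  By = cos φ₂ sin Δλ = 0.308784
φₘ = atan2(sin φ₁ + sin φ₂, √((cos φ₁ + Bx)² + By²)) = 29.81519°
λₘ = λ₁ + atan2(By, cos φ₁ + Bx) = 6.58294°

6.583°E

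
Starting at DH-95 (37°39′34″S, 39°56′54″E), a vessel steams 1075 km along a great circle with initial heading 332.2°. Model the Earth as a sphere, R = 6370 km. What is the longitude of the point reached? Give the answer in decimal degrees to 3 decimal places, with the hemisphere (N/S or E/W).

34.810°E

DH-95: φ = -37.65944°, λ = +39.94833°
δ = d/R = 1075/6370 = 0.168760 rad
φ₂ = arcsin(sin φ₁ cos δ + cos φ₁ sin δ cos θ)
   = arcsin(-0.61097·0.98579 + 0.79166·0.16796·0.88458) = -28.99070°
λ₂ = λ₁ + atan2(sin θ sin δ cos φ₁, cos δ − sin φ₁ sin φ₂) = 34.81028°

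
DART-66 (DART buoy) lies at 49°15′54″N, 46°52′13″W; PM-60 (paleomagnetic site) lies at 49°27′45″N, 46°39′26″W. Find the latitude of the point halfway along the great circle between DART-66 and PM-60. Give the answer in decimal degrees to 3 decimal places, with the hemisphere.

49.364°N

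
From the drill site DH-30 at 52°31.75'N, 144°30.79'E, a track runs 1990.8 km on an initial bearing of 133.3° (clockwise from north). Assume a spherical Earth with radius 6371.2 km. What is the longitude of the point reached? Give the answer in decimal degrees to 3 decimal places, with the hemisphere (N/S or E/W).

161.202°E

DH-30: φ = +52.52917°, λ = +144.51317°
δ = d/R = 1990.8/6371.2 = 0.312469 rad
φ₂ = arcsin(sin φ₁ cos δ + cos φ₁ sin δ cos θ)
   = arcsin(0.79366·0.95158 + 0.60836·0.30741·-0.68582) = 38.82723°
λ₂ = λ₁ + atan2(sin θ sin δ cos φ₁, cos δ − sin φ₁ sin φ₂) = 161.20229°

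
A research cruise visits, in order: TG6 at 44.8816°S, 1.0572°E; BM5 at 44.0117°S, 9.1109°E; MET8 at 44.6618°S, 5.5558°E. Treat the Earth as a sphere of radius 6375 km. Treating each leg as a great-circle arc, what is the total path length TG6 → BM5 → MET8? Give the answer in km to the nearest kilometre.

TG6→BM5: c = 0.101447 rad, d = 646.72 km
BM5→MET8: c = 0.045803 rad, d = 291.99 km
Total = 646.72 + 291.99 = 938.72 km

939 km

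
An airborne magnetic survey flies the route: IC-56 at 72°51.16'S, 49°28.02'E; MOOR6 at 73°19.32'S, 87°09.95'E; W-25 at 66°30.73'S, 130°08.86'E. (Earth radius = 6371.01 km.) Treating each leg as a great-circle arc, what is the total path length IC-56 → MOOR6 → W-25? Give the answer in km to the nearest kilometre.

2957 km

IC-56: φ = -72.85267°, λ = +49.46700°
MOOR6: φ = -73.32200°, λ = +87.16583°
W-25: φ = -66.51217°, λ = +130.14767°
IC-56→MOOR6: c = 0.188416 rad, d = 1200.40 km
MOOR6→W-25: c = 0.275675 rad, d = 1756.33 km
Total = 1200.40 + 1756.33 = 2956.73 km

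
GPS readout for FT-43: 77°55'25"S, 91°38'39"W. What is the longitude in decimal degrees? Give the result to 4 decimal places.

91.6442°W

91° + 38′/60 + 39″/3600 = 91 + 0.63333 + 0.01083 = 91.6442°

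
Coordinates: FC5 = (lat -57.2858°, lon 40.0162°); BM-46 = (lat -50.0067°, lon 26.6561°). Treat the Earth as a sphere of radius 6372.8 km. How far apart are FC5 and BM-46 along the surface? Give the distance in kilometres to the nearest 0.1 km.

Δφ = 7.2791°,  Δλ = -13.3601°
a = sin²(Δφ/2) + cos φ₁ cos φ₂ sin²(Δλ/2) = 0.008730
c = 2·arcsin(√a) = 0.187139 rad = 10.7223°
d = R·c = 6372.8 × 0.187139 = 1192.6 km

1192.6 km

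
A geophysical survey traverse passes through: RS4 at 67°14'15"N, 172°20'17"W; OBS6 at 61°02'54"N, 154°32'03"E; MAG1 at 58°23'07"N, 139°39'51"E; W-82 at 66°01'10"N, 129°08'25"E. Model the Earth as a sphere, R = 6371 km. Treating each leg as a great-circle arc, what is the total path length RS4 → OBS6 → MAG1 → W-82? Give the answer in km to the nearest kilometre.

3610 km

RS4: φ = +67.23750°, λ = -172.33806°
OBS6: φ = +61.04833°, λ = +154.53417°
MAG1: φ = +58.38528°, λ = +139.66417°
W-82: φ = +66.01944°, λ = +129.14028°
RS4→OBS6: c = 0.270162 rad, d = 1721.20 km
OBS6→MAG1: c = 0.138516 rad, d = 882.48 km
MAG1→W-82: c = 0.157944 rad, d = 1006.26 km
Total = 1721.20 + 882.48 + 1006.26 = 3609.95 km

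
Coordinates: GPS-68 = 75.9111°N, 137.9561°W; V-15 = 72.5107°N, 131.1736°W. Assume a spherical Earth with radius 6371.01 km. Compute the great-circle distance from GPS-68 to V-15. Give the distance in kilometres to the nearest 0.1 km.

429.6 km

Δφ = -3.4004°,  Δλ = 6.7825°
a = sin²(Δφ/2) + cos φ₁ cos φ₂ sin²(Δλ/2) = 0.001136
c = 2·arcsin(√a) = 0.067430 rad = 3.8635°
d = R·c = 6371.01 × 0.067430 = 429.6 km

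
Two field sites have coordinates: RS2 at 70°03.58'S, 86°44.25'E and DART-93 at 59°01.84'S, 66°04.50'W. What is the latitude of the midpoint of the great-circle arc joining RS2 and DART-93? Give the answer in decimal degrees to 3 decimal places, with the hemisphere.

RS2: φ = -70.05967°, λ = +86.73750°
DART-93: φ = -59.03067°, λ = -66.07500°
Bx = cos φ₂ cos Δλ = -0.457726,  By = cos φ₂ sin Δλ = -0.235113
φₘ = atan2(sin φ₁ + sin φ₂, √((cos φ₁ + Bx)² + By²)) = -81.69218°
λₘ = λ₁ + atan2(By, cos φ₁ + Bx) = -29.65739°

81.692°S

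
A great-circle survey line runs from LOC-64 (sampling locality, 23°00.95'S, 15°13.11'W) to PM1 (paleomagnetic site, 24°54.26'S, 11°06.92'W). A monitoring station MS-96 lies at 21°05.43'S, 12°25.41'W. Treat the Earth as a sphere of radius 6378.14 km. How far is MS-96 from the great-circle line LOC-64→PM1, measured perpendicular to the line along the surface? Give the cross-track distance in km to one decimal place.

LOC-64: φ = -23.01583°, λ = -15.21850°
PM1: φ = -24.90433°, λ = -11.11533°
MS-96: φ = -21.09050°, λ = -12.42350°
δ₁₃ = central angle LOC-64→MS-96 = 0.056330 rad  (haversine)
θ₁₃ = bearing LOC-64→MS-96 = 53.911°,  θ₁₂ = bearing LOC-64→PM1 = 117.555°
dₓₜ = R·arcsin(sin δ₁₃ · sin(θ₁₃ − θ₁₂)) = 6378.14·arcsin(0.05630·sin(-63.644°)) = -321.900 km
|dₓₜ| = 321.900 km

321.9 km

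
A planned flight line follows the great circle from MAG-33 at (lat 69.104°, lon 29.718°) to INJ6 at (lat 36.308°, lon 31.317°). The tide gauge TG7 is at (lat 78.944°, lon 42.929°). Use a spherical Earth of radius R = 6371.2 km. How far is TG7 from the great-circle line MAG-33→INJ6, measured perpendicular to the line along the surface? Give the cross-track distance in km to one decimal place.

δ₁₃ = central angle MAG-33→TG7 = 0.182028 rad  (haversine)
θ₁₃ = bearing MAG-33→TG7 = 14.011°,  θ₁₂ = bearing MAG-33→INJ6 = 177.621°
dₓₜ = R·arcsin(sin δ₁₃ · sin(θ₁₃ − θ₁₂)) = 6371.2·arcsin(0.18102·sin(-163.611°)) = -325.569 km
|dₓₜ| = 325.569 km

325.6 km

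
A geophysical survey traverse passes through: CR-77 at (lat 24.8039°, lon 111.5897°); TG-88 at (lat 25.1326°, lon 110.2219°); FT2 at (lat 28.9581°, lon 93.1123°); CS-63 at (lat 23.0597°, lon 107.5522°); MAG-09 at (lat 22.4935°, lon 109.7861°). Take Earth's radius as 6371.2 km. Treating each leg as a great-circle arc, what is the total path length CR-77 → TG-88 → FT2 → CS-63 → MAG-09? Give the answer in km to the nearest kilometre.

3709 km

CR-77→TG-88: c = 0.022389 rad, d = 142.64 km
TG-88→FT2: c = 0.273931 rad, d = 1745.27 km
FT2→CS-63: c = 0.248536 rad, d = 1583.47 km
CS-63→MAG-09: c = 0.037282 rad, d = 237.53 km
Total = 142.64 + 1745.27 + 1583.47 + 237.53 = 3708.92 km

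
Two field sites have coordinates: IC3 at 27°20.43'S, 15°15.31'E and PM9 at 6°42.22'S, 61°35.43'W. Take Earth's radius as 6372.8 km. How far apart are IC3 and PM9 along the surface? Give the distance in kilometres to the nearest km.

8371 km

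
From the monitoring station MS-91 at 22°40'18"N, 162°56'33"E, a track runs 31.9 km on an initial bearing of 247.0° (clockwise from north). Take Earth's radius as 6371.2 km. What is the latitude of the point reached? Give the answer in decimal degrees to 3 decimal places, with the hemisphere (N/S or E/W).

22.559°N

MS-91: φ = +22.67167°, λ = +162.94250°
δ = d/R = 31.9/6371.2 = 0.005007 rad
φ₂ = arcsin(sin φ₁ cos δ + cos φ₁ sin δ cos θ)
   = arcsin(0.38545·0.99999 + 0.92273·0.00501·-0.39073) = 22.55932°
λ₂ = λ₁ + atan2(sin θ sin δ cos φ₁, cos δ − sin φ₁ sin φ₂) = 162.65655°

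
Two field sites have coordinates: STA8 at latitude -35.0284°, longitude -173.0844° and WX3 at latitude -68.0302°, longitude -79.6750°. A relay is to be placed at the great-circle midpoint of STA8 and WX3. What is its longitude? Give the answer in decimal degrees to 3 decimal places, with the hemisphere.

147.967°W

Bx = cos φ₂ cos Δλ = -0.022249,  By = cos φ₂ sin Δλ = 0.373456
φₘ = atan2(sin φ₁ + sin φ₂, √((cos φ₁ + Bx)² + By²)) = -59.62931°
λₘ = λ₁ + atan2(By, cos φ₁ + Bx) = -147.96717°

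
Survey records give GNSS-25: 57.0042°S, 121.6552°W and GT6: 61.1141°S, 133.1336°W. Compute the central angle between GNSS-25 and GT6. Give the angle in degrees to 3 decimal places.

Δφ = -4.1099°,  Δλ = -11.4784°
a = sin²(Δφ/2) + cos φ₁ cos φ₂ sin²(Δλ/2) = 0.003916
c = 2·arcsin(√a) = 0.125246 rad = 7.1760°

7.176°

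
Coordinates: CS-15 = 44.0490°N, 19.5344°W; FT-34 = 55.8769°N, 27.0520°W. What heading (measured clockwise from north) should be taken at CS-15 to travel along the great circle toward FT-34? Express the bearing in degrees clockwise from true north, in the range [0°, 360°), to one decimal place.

340.6°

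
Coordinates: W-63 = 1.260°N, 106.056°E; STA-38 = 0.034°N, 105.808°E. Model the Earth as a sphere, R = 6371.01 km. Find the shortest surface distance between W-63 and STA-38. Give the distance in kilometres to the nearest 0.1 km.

139.1 km

Δφ = -1.2260°,  Δλ = -0.2480°
a = sin²(Δφ/2) + cos φ₁ cos φ₂ sin²(Δλ/2) = 0.000119
c = 2·arcsin(√a) = 0.021831 rad = 1.2508°
d = R·c = 6371.01 × 0.021831 = 139.1 km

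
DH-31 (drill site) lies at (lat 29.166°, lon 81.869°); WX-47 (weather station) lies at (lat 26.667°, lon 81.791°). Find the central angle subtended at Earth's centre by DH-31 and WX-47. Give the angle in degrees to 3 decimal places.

2.500°

Δφ = -2.4990°,  Δλ = -0.0780°
a = sin²(Δφ/2) + cos φ₁ cos φ₂ sin²(Δλ/2) = 0.000476
c = 2·arcsin(√a) = 0.043632 rad = 2.5000°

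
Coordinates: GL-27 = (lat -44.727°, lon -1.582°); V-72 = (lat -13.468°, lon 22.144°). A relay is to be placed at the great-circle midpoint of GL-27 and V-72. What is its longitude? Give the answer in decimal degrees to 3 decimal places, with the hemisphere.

Bx = cos φ₂ cos Δλ = 0.890305,  By = cos φ₂ sin Δλ = 0.391298
φₘ = atan2(sin φ₁ + sin φ₂, √((cos φ₁ + Bx)² + By²)) = -29.61294°
λₘ = λ₁ + atan2(By, cos φ₁ + Bx) = 12.15421°

12.154°E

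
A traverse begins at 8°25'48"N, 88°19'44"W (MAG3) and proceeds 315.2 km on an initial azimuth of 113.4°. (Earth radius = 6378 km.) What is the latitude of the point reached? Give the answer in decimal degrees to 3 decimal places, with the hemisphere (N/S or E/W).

7.297°N

MAG3: φ = +8.43000°, λ = -88.32889°
δ = d/R = 315.2/6378 = 0.049420 rad
φ₂ = arcsin(sin φ₁ cos δ + cos φ₁ sin δ cos θ)
   = arcsin(0.14660·0.99878 + 0.98920·0.04940·-0.39715) = 7.29713°
λ₂ = λ₁ + atan2(sin θ sin δ cos φ₁, cos δ − sin φ₁ sin φ₂) = -85.70915°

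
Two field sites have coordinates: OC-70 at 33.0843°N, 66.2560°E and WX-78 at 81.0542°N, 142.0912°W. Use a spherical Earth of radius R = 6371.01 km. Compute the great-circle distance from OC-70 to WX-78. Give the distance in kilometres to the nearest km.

7214 km

Δφ = 47.9699°,  Δλ = 151.6528°
a = sin²(Δφ/2) + cos φ₁ cos φ₂ sin²(Δλ/2) = 0.287716
c = 2·arcsin(√a) = 1.132313 rad = 64.8767°
d = R·c = 6371.01 × 1.132313 = 7214.0 km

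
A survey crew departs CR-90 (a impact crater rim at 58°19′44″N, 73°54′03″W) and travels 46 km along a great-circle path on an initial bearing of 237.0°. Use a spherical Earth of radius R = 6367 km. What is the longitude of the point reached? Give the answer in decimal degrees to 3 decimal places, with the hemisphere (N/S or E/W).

CR-90: φ = +58.32889°, λ = -73.90083°
δ = d/R = 46/6367 = 0.007225 rad
φ₂ = arcsin(sin φ₁ cos δ + cos φ₁ sin δ cos θ)
   = arcsin(0.85108·0.99997 + 0.52504·0.00722·-0.54464) = 58.10174°
λ₂ = λ₁ + atan2(sin θ sin δ cos φ₁, cos δ − sin φ₁ sin φ₂) = -74.55784°

74.558°W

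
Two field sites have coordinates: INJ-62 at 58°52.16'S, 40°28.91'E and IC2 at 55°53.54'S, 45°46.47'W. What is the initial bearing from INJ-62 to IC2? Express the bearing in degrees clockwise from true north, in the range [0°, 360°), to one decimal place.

INJ-62: φ = -58.86933°, λ = +40.48183°
IC2: φ = -55.89233°, λ = -45.77450°
Δλ = -86.2563°
y = sin Δλ · cos φ₂ = -0.559553
x = cos φ₁ sin φ₂ − sin φ₁ cos φ₂ cos Δλ = -0.396721
θ = atan2(y, x) = -125.3365° → 234.6635° (mod 360°)

234.7°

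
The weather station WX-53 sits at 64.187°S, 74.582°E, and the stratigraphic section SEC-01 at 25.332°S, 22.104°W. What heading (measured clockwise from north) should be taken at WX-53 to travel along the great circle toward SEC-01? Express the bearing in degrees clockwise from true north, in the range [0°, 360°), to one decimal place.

252.6°

Δλ = -96.6860°
y = sin Δλ · cos φ₂ = -0.897697
x = cos φ₁ sin φ₂ − sin φ₁ cos φ₂ cos Δλ = -0.281039
θ = atan2(y, x) = -107.3836° → 252.6164° (mod 360°)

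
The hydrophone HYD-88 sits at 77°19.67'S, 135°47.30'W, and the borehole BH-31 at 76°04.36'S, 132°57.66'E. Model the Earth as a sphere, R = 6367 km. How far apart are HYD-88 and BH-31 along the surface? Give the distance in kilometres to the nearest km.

HYD-88: φ = -77.32783°, λ = -135.78833°
BH-31: φ = -76.07267°, λ = +132.96100°
Δφ = 1.2552°,  Δλ = -91.2507°
a = sin²(Δφ/2) + cos φ₁ cos φ₂ sin²(Δλ/2) = 0.027097
c = 2·arcsin(√a) = 0.330727 rad = 18.9492°
d = R·c = 6367 × 0.330727 = 2105.7 km

2106 km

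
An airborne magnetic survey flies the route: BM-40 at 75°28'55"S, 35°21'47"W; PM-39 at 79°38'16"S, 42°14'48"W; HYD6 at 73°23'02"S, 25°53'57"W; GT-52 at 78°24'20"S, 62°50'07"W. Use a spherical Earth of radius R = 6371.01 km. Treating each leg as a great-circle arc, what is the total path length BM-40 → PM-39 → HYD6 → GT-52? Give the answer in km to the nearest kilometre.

2416 km

BM-40: φ = -75.48194°, λ = -35.36306°
PM-39: φ = -79.63778°, λ = -42.24667°
HYD6: φ = -73.38389°, λ = -25.89917°
GT-52: φ = -78.40556°, λ = -62.83528°
BM-40→PM-39: c = 0.076888 rad, d = 489.85 km
PM-39→HYD6: c = 0.126817 rad, d = 807.95 km
HYD6→GT-52: c = 0.175569 rad, d = 1118.55 km
Total = 489.85 + 807.95 + 1118.55 = 2416.36 km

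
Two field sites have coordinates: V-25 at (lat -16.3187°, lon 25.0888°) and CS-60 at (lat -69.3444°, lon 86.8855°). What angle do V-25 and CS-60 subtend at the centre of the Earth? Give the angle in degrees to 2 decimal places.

64.98°

Δφ = -53.0257°,  Δλ = 61.7967°
a = sin²(Δφ/2) + cos φ₁ cos φ₂ sin²(Δλ/2) = 0.288544
c = 2·arcsin(√a) = 1.134140 rad = 64.9814°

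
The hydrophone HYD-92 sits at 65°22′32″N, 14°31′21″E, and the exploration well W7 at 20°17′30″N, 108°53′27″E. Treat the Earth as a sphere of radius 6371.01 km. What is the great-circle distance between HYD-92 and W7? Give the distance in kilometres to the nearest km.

HYD-92: φ = +65.37556°, λ = +14.52250°
W7: φ = +20.29167°, λ = +108.89083°
Δφ = -45.0839°,  Δλ = 94.3683°
a = sin²(Δφ/2) + cos φ₁ cos φ₂ sin²(Δλ/2) = 0.357253
c = 2·arcsin(√a) = 1.281275 rad = 73.4116°
d = R·c = 6371.01 × 1.281275 = 8163.0 km

8163 km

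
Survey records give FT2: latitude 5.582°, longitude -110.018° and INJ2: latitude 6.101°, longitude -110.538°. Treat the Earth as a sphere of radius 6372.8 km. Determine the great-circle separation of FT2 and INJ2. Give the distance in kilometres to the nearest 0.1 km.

Δφ = 0.5190°,  Δλ = -0.5200°
a = sin²(Δφ/2) + cos φ₁ cos φ₂ sin²(Δλ/2) = 0.000041
c = 2·arcsin(√a) = 0.012789 rad = 0.7328°
d = R·c = 6372.8 × 0.012789 = 81.5 km

81.5 km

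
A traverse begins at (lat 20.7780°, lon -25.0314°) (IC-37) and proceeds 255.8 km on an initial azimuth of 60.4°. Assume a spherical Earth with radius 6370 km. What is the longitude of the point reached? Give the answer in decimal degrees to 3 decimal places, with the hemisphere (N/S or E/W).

δ = d/R = 255.8/6370 = 0.040157 rad
φ₂ = arcsin(sin φ₁ cos δ + cos φ₁ sin δ cos θ)
   = arcsin(0.35475·0.99919 + 0.93496·0.04015·0.49394) = 21.90089°
λ₂ = λ₁ + atan2(sin θ sin δ cos φ₁, cos δ − sin φ₁ sin φ₂) = -22.87530°

22.875°W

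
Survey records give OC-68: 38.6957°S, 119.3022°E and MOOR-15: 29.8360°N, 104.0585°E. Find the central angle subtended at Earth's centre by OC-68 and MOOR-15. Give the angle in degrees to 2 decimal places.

Δφ = 68.5317°,  Δλ = -15.2437°
a = sin²(Δφ/2) + cos φ₁ cos φ₂ sin²(Δλ/2) = 0.328917
c = 2·arcsin(√a) = 1.221575 rad = 69.9911°

69.99°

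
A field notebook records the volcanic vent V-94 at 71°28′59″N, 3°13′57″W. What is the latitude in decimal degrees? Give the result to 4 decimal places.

71.4831°N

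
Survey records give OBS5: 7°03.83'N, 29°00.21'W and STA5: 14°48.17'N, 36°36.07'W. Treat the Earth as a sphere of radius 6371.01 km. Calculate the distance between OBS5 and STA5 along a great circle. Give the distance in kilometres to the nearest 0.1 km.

1194.7 km

OBS5: φ = +7.06383°, λ = -29.00350°
STA5: φ = +14.80283°, λ = -36.60117°
Δφ = 7.7390°,  Δλ = -7.5977°
a = sin²(Δφ/2) + cos φ₁ cos φ₂ sin²(Δλ/2) = 0.008766
c = 2·arcsin(√a) = 0.187526 rad = 10.7444°
d = R·c = 6371.01 × 0.187526 = 1194.7 km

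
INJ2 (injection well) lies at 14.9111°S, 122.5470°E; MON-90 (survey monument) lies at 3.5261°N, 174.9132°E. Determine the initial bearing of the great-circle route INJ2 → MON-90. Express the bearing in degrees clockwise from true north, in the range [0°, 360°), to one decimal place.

74.7°

Δλ = 52.3662°
y = sin Δλ · cos φ₂ = 0.790430
x = cos φ₁ sin φ₂ − sin φ₁ cos φ₂ cos Δλ = 0.216258
θ = atan2(y, x) = 74.6986° → 74.6986° (mod 360°)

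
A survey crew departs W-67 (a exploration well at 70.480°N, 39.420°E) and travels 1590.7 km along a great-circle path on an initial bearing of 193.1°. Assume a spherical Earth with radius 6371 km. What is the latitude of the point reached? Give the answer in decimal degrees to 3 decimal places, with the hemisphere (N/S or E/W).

56.396°N

δ = d/R = 1590.7/6371 = 0.249678 rad
φ₂ = arcsin(sin φ₁ cos δ + cos φ₁ sin δ cos θ)
   = arcsin(0.94252·0.96899 + 0.33414·0.24709·-0.97398) = 56.39628°
λ₂ = λ₁ + atan2(sin θ sin δ cos φ₁, cos δ − sin φ₁ sin φ₂) = 33.61224°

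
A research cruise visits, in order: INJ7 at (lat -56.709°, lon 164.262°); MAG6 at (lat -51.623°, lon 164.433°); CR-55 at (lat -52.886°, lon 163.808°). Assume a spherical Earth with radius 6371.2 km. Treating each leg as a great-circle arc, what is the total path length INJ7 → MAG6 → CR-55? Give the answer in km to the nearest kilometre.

INJ7→MAG6: c = 0.088785 rad, d = 565.66 km
MAG6→CR-55: c = 0.023032 rad, d = 146.74 km
Total = 565.66 + 146.74 = 712.41 km

712 km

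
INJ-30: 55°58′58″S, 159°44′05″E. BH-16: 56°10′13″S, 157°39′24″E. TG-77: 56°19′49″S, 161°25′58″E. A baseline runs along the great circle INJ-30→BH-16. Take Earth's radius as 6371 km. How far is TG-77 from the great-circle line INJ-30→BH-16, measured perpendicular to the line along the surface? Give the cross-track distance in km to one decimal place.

INJ-30: φ = -55.98278°, λ = +159.73472°
BH-16: φ = -56.17028°, λ = +157.65667°
TG-77: φ = -56.33028°, λ = +161.43278°
δ₁₃ = central angle INJ-30→TG-77 = 0.017584 rad  (haversine)
θ₁₃ = bearing INJ-30→TG-77 = 110.880°,  θ₁₂ = bearing INJ-30→BH-16 = 259.955°
dₓₜ = R·arcsin(sin δ₁₃ · sin(θ₁₃ − θ₁₂)) = 6371·arcsin(0.01758·sin(-149.075°)) = -57.570 km
|dₓₜ| = 57.570 km

57.6 km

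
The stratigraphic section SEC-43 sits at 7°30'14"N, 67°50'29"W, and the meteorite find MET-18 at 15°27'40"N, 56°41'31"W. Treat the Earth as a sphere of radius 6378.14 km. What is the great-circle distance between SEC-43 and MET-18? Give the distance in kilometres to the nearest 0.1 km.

1503.7 km

SEC-43: φ = +7.50389°, λ = -67.84139°
MET-18: φ = +15.46111°, λ = -56.69194°
Δφ = 7.9572°,  Δλ = 11.1494°
a = sin²(Δφ/2) + cos φ₁ cos φ₂ sin²(Δλ/2) = 0.013832
c = 2·arcsin(√a) = 0.235762 rad = 13.5082°
d = R·c = 6378.14 × 0.235762 = 1503.7 km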